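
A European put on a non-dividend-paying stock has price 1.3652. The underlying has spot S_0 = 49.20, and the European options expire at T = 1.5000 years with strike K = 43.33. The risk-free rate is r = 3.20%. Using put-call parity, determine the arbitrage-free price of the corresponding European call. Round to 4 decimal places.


Put-call parity: C - P = S_0 * exp(-qT) - K * exp(-rT).
S_0 * exp(-qT) = 49.2000 * 1.00000000 = 49.20000000
K * exp(-rT) = 43.3300 * 0.95313379 = 41.29928699
C = P + S*exp(-qT) - K*exp(-rT)
C = 1.3652 + 49.20000000 - 41.29928699 = 9.2659

Answer: Call price = 9.2659


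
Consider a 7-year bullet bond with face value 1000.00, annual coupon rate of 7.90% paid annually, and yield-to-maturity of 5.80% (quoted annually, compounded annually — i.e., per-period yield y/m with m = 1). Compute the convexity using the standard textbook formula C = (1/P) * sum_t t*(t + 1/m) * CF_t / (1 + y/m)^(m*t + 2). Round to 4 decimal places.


Answer: Convexity = 37.9601

Derivation:
Coupon per period c = face * coupon_rate / m = 79.000000
Periods per year m = 1; per-period yield y/m = 0.058000
Number of cashflows N = 7
Cashflows (t years, CF_t, discount factor 1/(1+y/m)^(m*t), PV):
  t = 1.0000: CF_t = 79.000000, DF = 0.945180, PV = 74.669187
  t = 2.0000: CF_t = 79.000000, DF = 0.893364, PV = 70.575791
  t = 3.0000: CF_t = 79.000000, DF = 0.844390, PV = 66.706797
  t = 4.0000: CF_t = 79.000000, DF = 0.798100, PV = 63.049903
  t = 5.0000: CF_t = 79.000000, DF = 0.754348, PV = 59.593481
  t = 6.0000: CF_t = 79.000000, DF = 0.712994, PV = 56.326541
  t = 7.0000: CF_t = 1079.000000, DF = 0.673908, PV = 727.146253
Price P = sum_t PV_t = 1118.067954
Convexity numerator sum_t t*(t + 1/m) * CF_t / (1+y/m)^(m*t + 2):
  t = 1.0000: term = 133.413594
  t = 2.0000: term = 378.299416
  t = 3.0000: term = 715.121769
  t = 4.0000: term = 1126.530828
  t = 5.0000: term = 1597.160909
  t = 6.0000: term = 2113.445437
  t = 7.0000: term = 36377.970162
Convexity = (1/P) * sum = 42441.942115 / 1118.067954 = 37.960074


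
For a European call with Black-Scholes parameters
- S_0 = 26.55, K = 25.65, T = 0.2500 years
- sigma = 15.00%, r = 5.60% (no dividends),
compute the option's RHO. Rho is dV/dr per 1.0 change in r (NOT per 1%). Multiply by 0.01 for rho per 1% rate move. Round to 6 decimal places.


d1 = 0.6839823476; d2 = 0.6089823476
phi(d1) = 0.3157342314; exp(-qT) = 1.0000000000; exp(-rT) = 0.9860975443
N(d2) = 0.7287319302
Rho = K*T*exp(-rT)*N(d2) = 25.6500 * 0.2500 * 0.9860975443 * 0.7287319302 = 4.608027

Answer: Rho = 4.608027


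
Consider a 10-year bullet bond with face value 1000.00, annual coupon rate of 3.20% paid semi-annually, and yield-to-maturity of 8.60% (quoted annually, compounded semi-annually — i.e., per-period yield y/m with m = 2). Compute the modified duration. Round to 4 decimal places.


Answer: Modified duration = 7.8683

Derivation:
Coupon per period c = face * coupon_rate / m = 16.000000
Periods per year m = 2; per-period yield y/m = 0.043000
Number of cashflows N = 20
Cashflows (t years, CF_t, discount factor 1/(1+y/m)^(m*t), PV):
  t = 0.5000: CF_t = 16.000000, DF = 0.958773, PV = 15.340364
  t = 1.0000: CF_t = 16.000000, DF = 0.919245, PV = 14.707924
  t = 1.5000: CF_t = 16.000000, DF = 0.881347, PV = 14.101557
  t = 2.0000: CF_t = 16.000000, DF = 0.845012, PV = 13.520189
  t = 2.5000: CF_t = 16.000000, DF = 0.810174, PV = 12.962789
  t = 3.0000: CF_t = 16.000000, DF = 0.776773, PV = 12.428369
  t = 3.5000: CF_t = 16.000000, DF = 0.744749, PV = 11.915982
  t = 4.0000: CF_t = 16.000000, DF = 0.714045, PV = 11.424719
  t = 4.5000: CF_t = 16.000000, DF = 0.684607, PV = 10.953709
  t = 5.0000: CF_t = 16.000000, DF = 0.656382, PV = 10.502118
  t = 5.5000: CF_t = 16.000000, DF = 0.629322, PV = 10.069145
  t = 6.0000: CF_t = 16.000000, DF = 0.603376, PV = 9.654022
  t = 6.5000: CF_t = 16.000000, DF = 0.578501, PV = 9.256013
  t = 7.0000: CF_t = 16.000000, DF = 0.554651, PV = 8.874414
  t = 7.5000: CF_t = 16.000000, DF = 0.531784, PV = 8.508546
  t = 8.0000: CF_t = 16.000000, DF = 0.509860, PV = 8.157762
  t = 8.5000: CF_t = 16.000000, DF = 0.488840, PV = 7.821440
  t = 9.0000: CF_t = 16.000000, DF = 0.468687, PV = 7.498984
  t = 9.5000: CF_t = 16.000000, DF = 0.449364, PV = 7.189822
  t = 10.0000: CF_t = 1016.000000, DF = 0.430838, PV = 437.731237
Price P = sum_t PV_t = 642.619104
First compute Macaulay numerator sum_t t * PV_t:
  t * PV_t at t = 0.5000: 7.670182
  t * PV_t at t = 1.0000: 14.707924
  t * PV_t at t = 1.5000: 21.152335
  t * PV_t at t = 2.0000: 27.040377
  t * PV_t at t = 2.5000: 32.406972
  t * PV_t at t = 3.0000: 37.285106
  t * PV_t at t = 3.5000: 41.705936
  t * PV_t at t = 4.0000: 45.698875
  t * PV_t at t = 4.5000: 49.291691
  t * PV_t at t = 5.0000: 52.510591
  t * PV_t at t = 5.5000: 55.380297
  t * PV_t at t = 6.0000: 57.924132
  t * PV_t at t = 6.5000: 60.164087
  t * PV_t at t = 7.0000: 62.120895
  t * PV_t at t = 7.5000: 63.814096
  t * PV_t at t = 8.0000: 65.262099
  t * PV_t at t = 8.5000: 66.482243
  t * PV_t at t = 9.0000: 67.490857
  t * PV_t at t = 9.5000: 68.303306
  t * PV_t at t = 10.0000: 4377.312369
Macaulay duration D = 5273.724369 / 642.619104 = 8.206610
Modified duration = D / (1 + y/m) = 8.206610 / (1 + 0.043000) = 7.868274


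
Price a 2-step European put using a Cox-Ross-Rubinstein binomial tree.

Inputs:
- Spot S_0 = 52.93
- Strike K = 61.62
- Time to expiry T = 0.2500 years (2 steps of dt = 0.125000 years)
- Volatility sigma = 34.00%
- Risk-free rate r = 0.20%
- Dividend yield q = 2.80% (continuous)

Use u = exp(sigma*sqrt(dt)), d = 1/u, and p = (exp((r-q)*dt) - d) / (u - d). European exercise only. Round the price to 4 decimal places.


dt = T/N = 0.125000
u = exp(sigma*sqrt(dt)) = 1.127732; d = 1/u = 0.886736
p = (exp((r-q)*dt) - d) / (u - d) = 0.456520
Discount per step: exp(-r*dt) = 0.999750
Stock lattice S(k, i) with i counting down-moves:
  k=0: S(0,0) = 52.9300
  k=1: S(1,0) = 59.6908; S(1,1) = 46.9349
  k=2: S(2,0) = 67.3152; S(2,1) = 52.9300; S(2,2) = 41.6189
Terminal payoffs V(N, i) = max(K - S_T, 0):
  V(2,0) = 0.000000; V(2,1) = 8.690000; V(2,2) = 20.001117
Backward induction: V(k, i) = exp(-r*dt) * [p * V(k+1, i) + (1-p) * V(k+1, i+1)].
  V(1,0) = exp(-r*dt) * [p*0.000000 + (1-p)*8.690000] = 4.721658
  V(1,1) = exp(-r*dt) * [p*8.690000 + (1-p)*20.001117] = 14.833654
  V(0,0) = exp(-r*dt) * [p*4.721658 + (1-p)*14.833654] = 10.214769

Answer: Price = V(0,0) = 10.2148


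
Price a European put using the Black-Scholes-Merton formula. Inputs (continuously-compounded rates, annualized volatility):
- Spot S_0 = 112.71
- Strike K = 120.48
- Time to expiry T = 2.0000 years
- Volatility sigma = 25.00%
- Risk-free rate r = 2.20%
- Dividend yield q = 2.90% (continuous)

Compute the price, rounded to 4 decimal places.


Answer: Price = 20.4168

Derivation:
d1 = (ln(S/K) + (r - q + 0.5*sigma^2) * T) / (sigma * sqrt(T)) = -0.05138012
d2 = d1 - sigma * sqrt(T) = -0.40493351
exp(-rT) = 0.95695396; exp(-qT) = 0.94364995
P = K * exp(-rT) * N(-d2) - S_0 * exp(-qT) * N(-d1)
N(-d1) = 0.52048869; N(-d2) = 0.65723681
P = 120.4800 * 0.95695396 * 0.65723681 - 112.7100 * 0.94364995 * 0.52048869 = 20.4168


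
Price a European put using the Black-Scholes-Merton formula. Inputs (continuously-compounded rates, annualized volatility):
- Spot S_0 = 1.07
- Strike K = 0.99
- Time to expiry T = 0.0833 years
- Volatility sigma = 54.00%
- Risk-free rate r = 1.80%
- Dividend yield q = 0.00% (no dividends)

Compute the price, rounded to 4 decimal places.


Answer: Price = 0.0313

Derivation:
d1 = (ln(S/K) + (r - q + 0.5*sigma^2) * T) / (sigma * sqrt(T)) = 0.58615037
d2 = d1 - sigma * sqrt(T) = 0.43029698
exp(-rT) = 0.99850172; exp(-qT) = 1.00000000
P = K * exp(-rT) * N(-d2) - S_0 * exp(-qT) * N(-d1)
N(-d1) = 0.27888723; N(-d2) = 0.33348981
P = 0.9900 * 0.99850172 * 0.33348981 - 1.0700 * 1.00000000 * 0.27888723 = 0.0313


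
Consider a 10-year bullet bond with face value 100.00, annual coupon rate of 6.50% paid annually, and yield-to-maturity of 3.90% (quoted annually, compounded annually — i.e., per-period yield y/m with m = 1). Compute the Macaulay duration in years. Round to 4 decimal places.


Coupon per period c = face * coupon_rate / m = 6.500000
Periods per year m = 1; per-period yield y/m = 0.039000
Number of cashflows N = 10
Cashflows (t years, CF_t, discount factor 1/(1+y/m)^(m*t), PV):
  t = 1.0000: CF_t = 6.500000, DF = 0.962464, PV = 6.256015
  t = 2.0000: CF_t = 6.500000, DF = 0.926337, PV = 6.021189
  t = 3.0000: CF_t = 6.500000, DF = 0.891566, PV = 5.795177
  t = 4.0000: CF_t = 6.500000, DF = 0.858100, PV = 5.577649
  t = 5.0000: CF_t = 6.500000, DF = 0.825890, PV = 5.368286
  t = 6.0000: CF_t = 6.500000, DF = 0.794889, PV = 5.166781
  t = 7.0000: CF_t = 6.500000, DF = 0.765052, PV = 4.972840
  t = 8.0000: CF_t = 6.500000, DF = 0.736335, PV = 4.786179
  t = 9.0000: CF_t = 6.500000, DF = 0.708696, PV = 4.606525
  t = 10.0000: CF_t = 106.500000, DF = 0.682094, PV = 72.643060
Price P = sum_t PV_t = 121.193702
Macaulay numerator sum_t t * PV_t:
  t * PV_t at t = 1.0000: 6.256015
  t * PV_t at t = 2.0000: 12.042378
  t * PV_t at t = 3.0000: 17.385531
  t * PV_t at t = 4.0000: 22.310595
  t * PV_t at t = 5.0000: 26.841428
  t * PV_t at t = 6.0000: 31.000687
  t * PV_t at t = 7.0000: 34.809883
  t * PV_t at t = 8.0000: 38.289435
  t * PV_t at t = 9.0000: 41.458725
  t * PV_t at t = 10.0000: 726.430604
Macaulay duration D = (sum_t t * PV_t) / P = 956.825282 / 121.193702 = 7.895008

Answer: Macaulay duration = 7.8950 years


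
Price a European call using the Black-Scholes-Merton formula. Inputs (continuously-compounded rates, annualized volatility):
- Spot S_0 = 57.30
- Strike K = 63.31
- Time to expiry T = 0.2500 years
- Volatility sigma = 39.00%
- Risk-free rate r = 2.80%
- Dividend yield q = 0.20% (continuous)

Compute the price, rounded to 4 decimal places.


d1 = (ln(S/K) + (r - q + 0.5*sigma^2) * T) / (sigma * sqrt(T)) = -0.38066754
d2 = d1 - sigma * sqrt(T) = -0.57566754
exp(-rT) = 0.99302444; exp(-qT) = 0.99950012
C = S_0 * exp(-qT) * N(d1) - K * exp(-rT) * N(d2)
N(d1) = 0.35172498; N(d2) = 0.28241996
C = 57.3000 * 0.99950012 * 0.35172498 - 63.3100 * 0.99302444 * 0.28241996 = 2.3885

Answer: Price = 2.3885


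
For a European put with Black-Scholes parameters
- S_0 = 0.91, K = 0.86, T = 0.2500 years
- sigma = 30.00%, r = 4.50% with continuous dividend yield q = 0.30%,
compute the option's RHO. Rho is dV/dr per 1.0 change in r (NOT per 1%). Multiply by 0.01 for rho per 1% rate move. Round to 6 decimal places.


d1 = 0.5217480684; d2 = 0.3717480684
phi(d1) = 0.3481753466; exp(-qT) = 0.9992502812; exp(-rT) = 0.9888130446
N(-d2) = 0.3550402161
Rho = -K*T*exp(-rT)*N(-d2) = -0.8600 * 0.2500 * 0.9888130446 * 0.3550402161 = -0.075480

Answer: Rho = -0.075480


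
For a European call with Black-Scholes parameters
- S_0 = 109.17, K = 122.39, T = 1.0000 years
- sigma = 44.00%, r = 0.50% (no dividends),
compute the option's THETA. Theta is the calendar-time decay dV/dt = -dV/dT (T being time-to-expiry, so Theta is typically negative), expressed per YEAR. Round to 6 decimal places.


Answer: Theta = -9.772376

Derivation:
d1 = -0.0284235616; d2 = -0.4684235616
phi(d1) = 0.3987811604; exp(-qT) = 1.0000000000; exp(-rT) = 0.9950124792
Theta = -S*exp(-qT)*phi(d1)*sigma/(2*sqrt(T)) - r*K*exp(-rT)*N(d2) + q*S*exp(-qT)*N(d1)
N(d1) = 0.4886621662; N(d2) = 0.3197408609; sqrt(T) = 1.0000000000
Term 1 = -109.1700 * 1.0000000000 * 0.3987811604 * 0.4400 / (2 * 1.0000000000) = -9.5776866418
Term 2 = -0.0050 * 122.3900 * 0.9950124792 * 0.3197408609 = -0.1946895345
Term 3 = 0 (no dividend yield, q = 0)
Theta = -9.5776866418 + (-0.1946895345) + (0.0000000000) = -9.772376


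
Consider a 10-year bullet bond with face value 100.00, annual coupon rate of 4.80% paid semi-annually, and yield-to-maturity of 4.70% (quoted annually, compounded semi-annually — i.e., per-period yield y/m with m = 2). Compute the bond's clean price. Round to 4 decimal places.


Coupon per period c = face * coupon_rate / m = 2.400000
Periods per year m = 2; per-period yield y/m = 0.023500
Number of cashflows N = 20
Cashflows (t years, CF_t, discount factor 1/(1+y/m)^(m*t), PV):
  t = 0.5000: CF_t = 2.400000, DF = 0.977040, PV = 2.344895
  t = 1.0000: CF_t = 2.400000, DF = 0.954606, PV = 2.291055
  t = 1.5000: CF_t = 2.400000, DF = 0.932688, PV = 2.238452
  t = 2.0000: CF_t = 2.400000, DF = 0.911273, PV = 2.187056
  t = 2.5000: CF_t = 2.400000, DF = 0.890350, PV = 2.136840
  t = 3.0000: CF_t = 2.400000, DF = 0.869907, PV = 2.087777
  t = 3.5000: CF_t = 2.400000, DF = 0.849934, PV = 2.039841
  t = 4.0000: CF_t = 2.400000, DF = 0.830419, PV = 1.993005
  t = 4.5000: CF_t = 2.400000, DF = 0.811352, PV = 1.947245
  t = 5.0000: CF_t = 2.400000, DF = 0.792723, PV = 1.902536
  t = 5.5000: CF_t = 2.400000, DF = 0.774522, PV = 1.858852
  t = 6.0000: CF_t = 2.400000, DF = 0.756739, PV = 1.816172
  t = 6.5000: CF_t = 2.400000, DF = 0.739363, PV = 1.774472
  t = 7.0000: CF_t = 2.400000, DF = 0.722387, PV = 1.733730
  t = 7.5000: CF_t = 2.400000, DF = 0.705801, PV = 1.693923
  t = 8.0000: CF_t = 2.400000, DF = 0.689596, PV = 1.655029
  t = 8.5000: CF_t = 2.400000, DF = 0.673762, PV = 1.617029
  t = 9.0000: CF_t = 2.400000, DF = 0.658292, PV = 1.579901
  t = 9.5000: CF_t = 2.400000, DF = 0.643178, PV = 1.543626
  t = 10.0000: CF_t = 102.400000, DF = 0.628410, PV = 64.349180
Price P = sum_t PV_t = 100.790617

Answer: Price = 100.7906


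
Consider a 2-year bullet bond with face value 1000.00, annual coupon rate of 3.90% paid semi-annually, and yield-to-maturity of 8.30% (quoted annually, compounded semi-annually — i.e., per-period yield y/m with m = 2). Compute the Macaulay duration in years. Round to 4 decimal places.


Answer: Macaulay duration = 1.9406 years

Derivation:
Coupon per period c = face * coupon_rate / m = 19.500000
Periods per year m = 2; per-period yield y/m = 0.041500
Number of cashflows N = 4
Cashflows (t years, CF_t, discount factor 1/(1+y/m)^(m*t), PV):
  t = 0.5000: CF_t = 19.500000, DF = 0.960154, PV = 18.722996
  t = 1.0000: CF_t = 19.500000, DF = 0.921895, PV = 17.976952
  t = 1.5000: CF_t = 19.500000, DF = 0.885161, PV = 17.260636
  t = 2.0000: CF_t = 1019.500000, DF = 0.849890, PV = 866.463221
Price P = sum_t PV_t = 920.423805
Macaulay numerator sum_t t * PV_t:
  t * PV_t at t = 0.5000: 9.361498
  t * PV_t at t = 1.0000: 17.976952
  t * PV_t at t = 1.5000: 25.890954
  t * PV_t at t = 2.0000: 1732.926443
Macaulay duration D = (sum_t t * PV_t) / P = 1786.155846 / 920.423805 = 1.940580


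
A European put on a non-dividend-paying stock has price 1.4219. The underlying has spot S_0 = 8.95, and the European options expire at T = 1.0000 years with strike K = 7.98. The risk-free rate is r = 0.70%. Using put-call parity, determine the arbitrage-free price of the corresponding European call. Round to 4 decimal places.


Answer: Call price = 2.4476

Derivation:
Put-call parity: C - P = S_0 * exp(-qT) - K * exp(-rT).
S_0 * exp(-qT) = 8.9500 * 1.00000000 = 8.95000000
K * exp(-rT) = 7.9800 * 0.99302444 = 7.92433505
C = P + S*exp(-qT) - K*exp(-rT)
C = 1.4219 + 8.95000000 - 7.92433505 = 2.4476


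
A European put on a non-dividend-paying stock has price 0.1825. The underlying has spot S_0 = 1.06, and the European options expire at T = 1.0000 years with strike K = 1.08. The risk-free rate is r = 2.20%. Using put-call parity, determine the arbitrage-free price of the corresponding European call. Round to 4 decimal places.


Answer: Call price = 0.1860

Derivation:
Put-call parity: C - P = S_0 * exp(-qT) - K * exp(-rT).
S_0 * exp(-qT) = 1.0600 * 1.00000000 = 1.06000000
K * exp(-rT) = 1.0800 * 0.97824024 = 1.05649945
C = P + S*exp(-qT) - K*exp(-rT)
C = 0.1825 + 1.06000000 - 1.05649945 = 0.1860


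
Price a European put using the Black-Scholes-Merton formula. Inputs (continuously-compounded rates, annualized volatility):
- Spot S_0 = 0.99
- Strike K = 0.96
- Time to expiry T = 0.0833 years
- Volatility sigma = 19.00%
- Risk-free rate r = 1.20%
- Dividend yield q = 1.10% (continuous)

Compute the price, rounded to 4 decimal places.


d1 = (ln(S/K) + (r - q + 0.5*sigma^2) * T) / (sigma * sqrt(T)) = 0.59008231
d2 = d1 - sigma * sqrt(T) = 0.53524501
exp(-rT) = 0.99900090; exp(-qT) = 0.99908412
P = K * exp(-rT) * N(-d2) - S_0 * exp(-qT) * N(-d1)
N(-d1) = 0.27756773; N(-d2) = 0.29624022
P = 0.9600 * 0.99900090 * 0.29624022 - 0.9900 * 0.99908412 * 0.27756773 = 0.0096

Answer: Price = 0.0096


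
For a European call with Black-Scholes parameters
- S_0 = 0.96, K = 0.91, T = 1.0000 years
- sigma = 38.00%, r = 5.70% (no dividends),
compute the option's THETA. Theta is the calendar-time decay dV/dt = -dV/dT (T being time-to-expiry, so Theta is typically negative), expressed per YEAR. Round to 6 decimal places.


Answer: Theta = -0.091290

Derivation:
d1 = 0.4807596972; d2 = 0.1007596972
phi(d1) = 0.3554028030; exp(-qT) = 1.0000000000; exp(-rT) = 0.9445940694
Theta = -S*exp(-qT)*phi(d1)*sigma/(2*sqrt(T)) - r*K*exp(-rT)*N(d2) + q*S*exp(-qT)*N(d1)
N(d1) = 0.6846563513; N(d2) = 0.5401293895; sqrt(T) = 1.0000000000
Term 1 = -0.9600 * 1.0000000000 * 0.3554028030 * 0.3800 / (2 * 1.0000000000) = -0.0648254713
Term 2 = -0.0570 * 0.9100 * 0.9445940694 * 0.5401293895 = -0.0264642305
Term 3 = 0 (no dividend yield, q = 0)
Theta = -0.0648254713 + (-0.0264642305) + (0.0000000000) = -0.091290


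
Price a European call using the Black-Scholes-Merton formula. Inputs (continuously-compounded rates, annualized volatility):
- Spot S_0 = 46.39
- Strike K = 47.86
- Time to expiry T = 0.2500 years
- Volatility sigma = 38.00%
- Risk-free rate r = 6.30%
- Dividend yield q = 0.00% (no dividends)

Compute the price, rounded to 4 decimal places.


Answer: Price = 3.1890

Derivation:
d1 = (ln(S/K) + (r - q + 0.5*sigma^2) * T) / (sigma * sqrt(T)) = 0.01370440
d2 = d1 - sigma * sqrt(T) = -0.17629560
exp(-rT) = 0.98437338; exp(-qT) = 1.00000000
C = S_0 * exp(-qT) * N(d1) - K * exp(-rT) * N(d2)
N(d1) = 0.50546709; N(d2) = 0.43003086
C = 46.3900 * 1.00000000 * 0.50546709 - 47.8600 * 0.98437338 * 0.43003086 = 3.1890


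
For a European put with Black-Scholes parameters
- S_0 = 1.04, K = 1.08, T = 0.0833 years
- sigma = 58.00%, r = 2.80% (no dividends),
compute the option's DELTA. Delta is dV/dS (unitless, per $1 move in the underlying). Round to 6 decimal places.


Answer: Delta = -0.550854

Derivation:
d1 = -0.1278202648; d2 = -0.2952183532
phi(d1) = 0.3956965920; exp(-qT) = 1.0000000000; exp(-rT) = 0.9976703179
N(-d1) = 0.5508543937
Delta = -exp(-qT) * N(-d1) = -1.0000000000 * 0.5508543937 = -0.550854


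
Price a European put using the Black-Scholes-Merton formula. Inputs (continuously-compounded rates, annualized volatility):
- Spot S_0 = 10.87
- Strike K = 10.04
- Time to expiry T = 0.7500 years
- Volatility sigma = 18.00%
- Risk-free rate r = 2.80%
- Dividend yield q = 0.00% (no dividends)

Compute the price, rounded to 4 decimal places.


d1 = (ln(S/K) + (r - q + 0.5*sigma^2) * T) / (sigma * sqrt(T)) = 0.72219839
d2 = d1 - sigma * sqrt(T) = 0.56631381
exp(-rT) = 0.97921896; exp(-qT) = 1.00000000
P = K * exp(-rT) * N(-d2) - S_0 * exp(-qT) * N(-d1)
N(-d1) = 0.23508626; N(-d2) = 0.28559024
P = 10.0400 * 0.97921896 * 0.28559024 - 10.8700 * 1.00000000 * 0.23508626 = 0.2524

Answer: Price = 0.2524


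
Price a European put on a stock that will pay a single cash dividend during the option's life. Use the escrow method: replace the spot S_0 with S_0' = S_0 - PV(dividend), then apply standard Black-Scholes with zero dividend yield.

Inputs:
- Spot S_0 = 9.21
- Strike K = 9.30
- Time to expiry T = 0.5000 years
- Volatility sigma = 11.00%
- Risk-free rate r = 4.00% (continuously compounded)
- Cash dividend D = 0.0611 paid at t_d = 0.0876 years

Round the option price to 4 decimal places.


PV(D) = D * exp(-r * t_d) = 0.0611 * 0.99650213 = 0.06088628
S_0' = S_0 - PV(D) = 9.2100 - 0.06088628 = 9.14911372
d1 = (ln(S_0'/K) + (r + sigma^2/2)*T) / (sigma*sqrt(T)) = 0.08572208
d2 = d1 - sigma*sqrt(T) = 0.00794034
exp(-rT) = 0.98019867
N(-d1) = 0.46584367; N(-d2) = 0.49683230
P = K * exp(-rT) * N(-d2) - S_0' * N(-d1) = 9.3000 * 0.98019867 * 0.49683230 - 9.14911372 * 0.46584367 = 0.2670

Answer: Price = 0.2670


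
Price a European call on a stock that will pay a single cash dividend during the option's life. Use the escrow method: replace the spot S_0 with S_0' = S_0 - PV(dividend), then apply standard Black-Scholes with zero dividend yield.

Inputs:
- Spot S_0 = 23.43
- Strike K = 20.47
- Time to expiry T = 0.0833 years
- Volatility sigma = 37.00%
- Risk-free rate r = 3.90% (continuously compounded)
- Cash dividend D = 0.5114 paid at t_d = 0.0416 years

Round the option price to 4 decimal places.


Answer: Price = 2.6777

Derivation:
PV(D) = D * exp(-r * t_d) = 0.5114 * 0.99837892 = 0.51057098
S_0' = S_0 - PV(D) = 23.4300 - 0.51057098 = 22.91942902
d1 = (ln(S_0'/K) + (r + sigma^2/2)*T) / (sigma*sqrt(T)) = 1.14221324
d2 = d1 - sigma*sqrt(T) = 1.03542480
exp(-rT) = 0.99675657
N(d1) = 0.87331730; N(d2) = 0.84976472
C = S_0' * N(d1) - K * exp(-rT) * N(d2) = 22.91942902 * 0.87331730 - 20.4700 * 0.99675657 * 0.84976472 = 2.6777


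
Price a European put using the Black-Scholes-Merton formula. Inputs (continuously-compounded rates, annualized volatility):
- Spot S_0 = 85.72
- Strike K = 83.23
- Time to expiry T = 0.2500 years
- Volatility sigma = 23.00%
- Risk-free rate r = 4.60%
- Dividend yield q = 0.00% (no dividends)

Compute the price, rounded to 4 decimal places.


d1 = (ln(S/K) + (r - q + 0.5*sigma^2) * T) / (sigma * sqrt(T)) = 0.41383314
d2 = d1 - sigma * sqrt(T) = 0.29883314
exp(-rT) = 0.98856587; exp(-qT) = 1.00000000
P = K * exp(-rT) * N(-d2) - S_0 * exp(-qT) * N(-d1)
N(-d1) = 0.33949816; N(-d2) = 0.38253368
P = 83.2300 * 0.98856587 * 0.38253368 - 85.7200 * 1.00000000 * 0.33949816 = 2.3725

Answer: Price = 2.3725


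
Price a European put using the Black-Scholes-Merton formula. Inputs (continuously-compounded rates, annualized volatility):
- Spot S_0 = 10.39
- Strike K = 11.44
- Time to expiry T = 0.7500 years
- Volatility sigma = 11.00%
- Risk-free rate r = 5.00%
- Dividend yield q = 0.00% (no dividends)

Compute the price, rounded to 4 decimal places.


d1 = (ln(S/K) + (r - q + 0.5*sigma^2) * T) / (sigma * sqrt(T)) = -0.56931650
d2 = d1 - sigma * sqrt(T) = -0.66457930
exp(-rT) = 0.96319442; exp(-qT) = 1.00000000
P = K * exp(-rT) * N(-d2) - S_0 * exp(-qT) * N(-d1)
N(-d1) = 0.71542931; N(-d2) = 0.74684019
P = 11.4400 * 0.96319442 * 0.74684019 - 10.3900 * 1.00000000 * 0.71542931 = 0.7961

Answer: Price = 0.7961


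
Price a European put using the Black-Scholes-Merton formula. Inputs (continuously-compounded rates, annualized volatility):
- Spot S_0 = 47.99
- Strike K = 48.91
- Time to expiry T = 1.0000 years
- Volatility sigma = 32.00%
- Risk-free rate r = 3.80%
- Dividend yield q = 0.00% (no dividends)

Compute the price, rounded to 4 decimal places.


d1 = (ln(S/K) + (r - q + 0.5*sigma^2) * T) / (sigma * sqrt(T)) = 0.21940869
d2 = d1 - sigma * sqrt(T) = -0.10059131
exp(-rT) = 0.96271294; exp(-qT) = 1.00000000
P = K * exp(-rT) * N(-d2) - S_0 * exp(-qT) * N(-d1)
N(-d1) = 0.41316585; N(-d2) = 0.54006255
P = 48.9100 * 0.96271294 * 0.54006255 - 47.9900 * 1.00000000 * 0.41316585 = 5.6017

Answer: Price = 5.6017


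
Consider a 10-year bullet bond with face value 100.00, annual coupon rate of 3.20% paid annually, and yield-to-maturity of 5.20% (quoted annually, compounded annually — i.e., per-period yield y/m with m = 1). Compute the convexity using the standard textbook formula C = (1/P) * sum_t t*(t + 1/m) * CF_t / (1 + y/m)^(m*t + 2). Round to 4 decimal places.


Coupon per period c = face * coupon_rate / m = 3.200000
Periods per year m = 1; per-period yield y/m = 0.052000
Number of cashflows N = 10
Cashflows (t years, CF_t, discount factor 1/(1+y/m)^(m*t), PV):
  t = 1.0000: CF_t = 3.200000, DF = 0.950570, PV = 3.041825
  t = 2.0000: CF_t = 3.200000, DF = 0.903584, PV = 2.891469
  t = 3.0000: CF_t = 3.200000, DF = 0.858920, PV = 2.748544
  t = 4.0000: CF_t = 3.200000, DF = 0.816464, PV = 2.612685
  t = 5.0000: CF_t = 3.200000, DF = 0.776106, PV = 2.483541
  t = 6.0000: CF_t = 3.200000, DF = 0.737744, PV = 2.360780
  t = 7.0000: CF_t = 3.200000, DF = 0.701277, PV = 2.244088
  t = 8.0000: CF_t = 3.200000, DF = 0.666613, PV = 2.133163
  t = 9.0000: CF_t = 3.200000, DF = 0.633663, PV = 2.027722
  t = 10.0000: CF_t = 103.200000, DF = 0.602341, PV = 62.161616
Price P = sum_t PV_t = 84.705432
Convexity numerator sum_t t*(t + 1/m) * CF_t / (1+y/m)^(m*t + 2):
  t = 1.0000: term = 5.497089
  t = 2.0000: term = 15.676109
  t = 3.0000: term = 29.802488
  t = 4.0000: term = 47.215602
  t = 5.0000: term = 67.322627
  t = 6.0000: term = 89.592850
  t = 7.0000: term = 113.552408
  t = 8.0000: term = 138.779423
  t = 9.0000: term = 164.899504
  t = 10.0000: term = 6178.506454
Convexity = (1/P) * sum = 6850.844553 / 84.705432 = 80.878456

Answer: Convexity = 80.8785


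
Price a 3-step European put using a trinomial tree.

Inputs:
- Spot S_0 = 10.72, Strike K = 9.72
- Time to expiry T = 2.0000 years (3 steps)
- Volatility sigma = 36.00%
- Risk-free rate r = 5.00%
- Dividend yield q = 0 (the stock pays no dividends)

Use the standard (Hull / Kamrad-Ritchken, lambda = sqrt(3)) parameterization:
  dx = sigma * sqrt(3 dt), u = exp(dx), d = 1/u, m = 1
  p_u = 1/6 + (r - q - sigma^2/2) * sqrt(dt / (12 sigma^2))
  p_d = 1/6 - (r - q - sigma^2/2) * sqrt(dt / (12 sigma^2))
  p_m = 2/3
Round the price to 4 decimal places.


dt = T/N = 0.666667; dx = sigma*sqrt(3*dt) = 0.509117
u = exp(dx) = 1.663821; d = 1/u = 0.601026
p_u = 0.156977, p_m = 0.666667, p_d = 0.176357
Discount per step: exp(-r*dt) = 0.967216
Stock lattice S(k, j) with j the centered position index:
  k=0: S(0,+0) = 10.7200
  k=1: S(1,-1) = 6.4430; S(1,+0) = 10.7200; S(1,+1) = 17.8362
  k=2: S(2,-2) = 3.8724; S(2,-1) = 6.4430; S(2,+0) = 10.7200; S(2,+1) = 17.8362; S(2,+2) = 29.6762
  k=3: S(3,-3) = 2.3274; S(3,-2) = 3.8724; S(3,-1) = 6.4430; S(3,+0) = 10.7200; S(3,+1) = 17.8362; S(3,+2) = 29.6762; S(3,+3) = 49.3759
Terminal payoffs V(N, j) = max(K - S_T, 0):
  V(3,-3) = 7.392580; V(3,-2) = 5.847589; V(3,-1) = 3.277000; V(3,+0) = 0.000000; V(3,+1) = 0.000000; V(3,+2) = 0.000000; V(3,+3) = 0.000000
Backward induction: V(k, j) = exp(-r*dt) * [p_u * V(k+1, j+1) + p_m * V(k+1, j) + p_d * V(k+1, j-1)]
  V(2,-2) = exp(-r*dt) * [p_u*3.277000 + p_m*5.847589 + p_d*7.392580] = 5.529125
  V(2,-1) = exp(-r*dt) * [p_u*0.000000 + p_m*3.277000 + p_d*5.847589] = 3.110497
  V(2,+0) = exp(-r*dt) * [p_u*0.000000 + p_m*0.000000 + p_d*3.277000] = 0.558974
  V(2,+1) = exp(-r*dt) * [p_u*0.000000 + p_m*0.000000 + p_d*0.000000] = 0.000000
  V(2,+2) = exp(-r*dt) * [p_u*0.000000 + p_m*0.000000 + p_d*0.000000] = 0.000000
  V(1,-1) = exp(-r*dt) * [p_u*0.558974 + p_m*3.110497 + p_d*5.529125] = 3.033682
  V(1,+0) = exp(-r*dt) * [p_u*0.000000 + p_m*0.558974 + p_d*3.110497] = 0.891006
  V(1,+1) = exp(-r*dt) * [p_u*0.000000 + p_m*0.000000 + p_d*0.558974] = 0.095347
  V(0,+0) = exp(-r*dt) * [p_u*0.095347 + p_m*0.891006 + p_d*3.033682] = 1.106477

Answer: Price = V(0,0) = 1.1065


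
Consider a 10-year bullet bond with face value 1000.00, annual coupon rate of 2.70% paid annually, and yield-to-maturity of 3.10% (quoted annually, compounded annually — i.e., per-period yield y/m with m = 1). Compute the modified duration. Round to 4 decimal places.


Coupon per period c = face * coupon_rate / m = 27.000000
Periods per year m = 1; per-period yield y/m = 0.031000
Number of cashflows N = 10
Cashflows (t years, CF_t, discount factor 1/(1+y/m)^(m*t), PV):
  t = 1.0000: CF_t = 27.000000, DF = 0.969932, PV = 26.188167
  t = 2.0000: CF_t = 27.000000, DF = 0.940768, PV = 25.400744
  t = 3.0000: CF_t = 27.000000, DF = 0.912481, PV = 24.636997
  t = 4.0000: CF_t = 27.000000, DF = 0.885045, PV = 23.896214
  t = 5.0000: CF_t = 27.000000, DF = 0.858434, PV = 23.177705
  t = 6.0000: CF_t = 27.000000, DF = 0.832622, PV = 22.480801
  t = 7.0000: CF_t = 27.000000, DF = 0.807587, PV = 21.804850
  t = 8.0000: CF_t = 27.000000, DF = 0.783305, PV = 21.149224
  t = 9.0000: CF_t = 27.000000, DF = 0.759752, PV = 20.513312
  t = 10.0000: CF_t = 1027.000000, DF = 0.736908, PV = 756.804648
Price P = sum_t PV_t = 966.052662
First compute Macaulay numerator sum_t t * PV_t:
  t * PV_t at t = 1.0000: 26.188167
  t * PV_t at t = 2.0000: 50.801488
  t * PV_t at t = 3.0000: 73.910991
  t * PV_t at t = 4.0000: 95.584857
  t * PV_t at t = 5.0000: 115.888527
  t * PV_t at t = 6.0000: 134.884803
  t * PV_t at t = 7.0000: 152.633951
  t * PV_t at t = 8.0000: 169.193794
  t * PV_t at t = 9.0000: 184.619804
  t * PV_t at t = 10.0000: 7568.046482
Macaulay duration D = 8571.752863 / 966.052662 = 8.872966
Modified duration = D / (1 + y/m) = 8.872966 / (1 + 0.031000) = 8.606175

Answer: Modified duration = 8.6062


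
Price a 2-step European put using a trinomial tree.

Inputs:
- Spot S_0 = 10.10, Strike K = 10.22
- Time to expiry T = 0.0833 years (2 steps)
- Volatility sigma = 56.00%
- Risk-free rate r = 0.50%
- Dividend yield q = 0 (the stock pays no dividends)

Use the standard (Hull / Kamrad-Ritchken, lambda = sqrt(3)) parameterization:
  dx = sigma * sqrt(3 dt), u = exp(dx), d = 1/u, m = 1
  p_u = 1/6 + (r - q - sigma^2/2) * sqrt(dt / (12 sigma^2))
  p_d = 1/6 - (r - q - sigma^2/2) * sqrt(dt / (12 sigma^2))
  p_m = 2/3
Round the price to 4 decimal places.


dt = T/N = 0.041650; dx = sigma*sqrt(3*dt) = 0.197950
u = exp(dx) = 1.218902; d = 1/u = 0.820411
p_u = 0.150697, p_m = 0.666667, p_d = 0.182637
Discount per step: exp(-r*dt) = 0.999792
Stock lattice S(k, j) with j the centered position index:
  k=0: S(0,+0) = 10.1000
  k=1: S(1,-1) = 8.2861; S(1,+0) = 10.1000; S(1,+1) = 12.3109
  k=2: S(2,-2) = 6.7980; S(2,-1) = 8.2861; S(2,+0) = 10.1000; S(2,+1) = 12.3109; S(2,+2) = 15.0058
Terminal payoffs V(N, j) = max(K - S_T, 0):
  V(2,-2) = 3.421957; V(2,-1) = 1.933853; V(2,+0) = 0.120000; V(2,+1) = 0.000000; V(2,+2) = 0.000000
Backward induction: V(k, j) = exp(-r*dt) * [p_u * V(k+1, j+1) + p_m * V(k+1, j) + p_d * V(k+1, j-1)]
  V(1,-1) = exp(-r*dt) * [p_u*0.120000 + p_m*1.933853 + p_d*3.421957] = 1.931891
  V(1,+0) = exp(-r*dt) * [p_u*0.000000 + p_m*0.120000 + p_d*1.933853] = 0.433102
  V(1,+1) = exp(-r*dt) * [p_u*0.000000 + p_m*0.000000 + p_d*0.120000] = 0.021912
  V(0,+0) = exp(-r*dt) * [p_u*0.021912 + p_m*0.433102 + p_d*1.931891] = 0.644736

Answer: Price = V(0,0) = 0.6447


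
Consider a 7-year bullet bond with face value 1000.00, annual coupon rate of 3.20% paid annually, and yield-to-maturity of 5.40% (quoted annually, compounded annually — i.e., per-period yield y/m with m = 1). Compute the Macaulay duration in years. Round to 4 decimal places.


Answer: Macaulay duration = 6.3301 years

Derivation:
Coupon per period c = face * coupon_rate / m = 32.000000
Periods per year m = 1; per-period yield y/m = 0.054000
Number of cashflows N = 7
Cashflows (t years, CF_t, discount factor 1/(1+y/m)^(m*t), PV):
  t = 1.0000: CF_t = 32.000000, DF = 0.948767, PV = 30.360531
  t = 2.0000: CF_t = 32.000000, DF = 0.900158, PV = 28.805058
  t = 3.0000: CF_t = 32.000000, DF = 0.854040, PV = 27.329277
  t = 4.0000: CF_t = 32.000000, DF = 0.810285, PV = 25.929106
  t = 5.0000: CF_t = 32.000000, DF = 0.768771, PV = 24.600669
  t = 6.0000: CF_t = 32.000000, DF = 0.729384, PV = 23.340294
  t = 7.0000: CF_t = 1032.000000, DF = 0.692015, PV = 714.159835
Price P = sum_t PV_t = 874.524770
Macaulay numerator sum_t t * PV_t:
  t * PV_t at t = 1.0000: 30.360531
  t * PV_t at t = 2.0000: 57.610116
  t * PV_t at t = 3.0000: 81.987832
  t * PV_t at t = 4.0000: 103.716422
  t * PV_t at t = 5.0000: 123.003347
  t * PV_t at t = 6.0000: 140.041761
  t * PV_t at t = 7.0000: 4999.118842
Macaulay duration D = (sum_t t * PV_t) / P = 5535.838851 / 874.524770 = 6.330111


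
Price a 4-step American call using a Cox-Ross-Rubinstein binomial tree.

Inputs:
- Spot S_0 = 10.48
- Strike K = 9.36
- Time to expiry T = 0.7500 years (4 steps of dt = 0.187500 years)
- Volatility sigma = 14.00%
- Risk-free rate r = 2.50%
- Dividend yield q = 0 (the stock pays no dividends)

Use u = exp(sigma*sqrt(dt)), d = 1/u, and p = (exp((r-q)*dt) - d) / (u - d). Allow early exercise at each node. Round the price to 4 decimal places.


Answer: Price = V(0,0) = 1.3684

Derivation:
dt = T/N = 0.187500
u = exp(sigma*sqrt(dt)) = 1.062497; d = 1/u = 0.941179
p = (exp((r-q)*dt) - d) / (u - d) = 0.523578
Discount per step: exp(-r*dt) = 0.995323
Stock lattice S(k, i) with i counting down-moves:
  k=0: S(0,0) = 10.4800
  k=1: S(1,0) = 11.1350; S(1,1) = 9.8636
  k=2: S(2,0) = 11.8309; S(2,1) = 10.4800; S(2,2) = 9.2834
  k=3: S(3,0) = 12.5703; S(3,1) = 11.1350; S(3,2) = 9.8636; S(3,3) = 8.7373
  k=4: S(4,0) = 13.3559; S(4,1) = 11.8309; S(4,2) = 10.4800; S(4,3) = 9.2834; S(4,4) = 8.2234
Terminal payoffs V(N, i) = max(S_T - K, 0):
  V(4,0) = 3.995867; V(4,1) = 2.470870; V(4,2) = 1.120000; V(4,3) = 0.000000; V(4,4) = 0.000000
Backward induction: V(k, i) = exp(-r*dt) * [p * V(k+1, i) + (1-p) * V(k+1, i+1)]; then take max(V_cont, immediate exercise) for American.
  V(3,0) = exp(-r*dt) * [p*3.995867 + (1-p)*2.470870] = 3.254036; exercise = 3.210264; V(3,0) = max -> 3.254036
  V(3,1) = exp(-r*dt) * [p*2.470870 + (1-p)*1.120000] = 1.818741; exercise = 1.774968; V(3,1) = max -> 1.818741
  V(3,2) = exp(-r*dt) * [p*1.120000 + (1-p)*0.000000] = 0.583665; exercise = 0.503557; V(3,2) = max -> 0.583665
  V(3,3) = exp(-r*dt) * [p*0.000000 + (1-p)*0.000000] = 0.000000; exercise = 0.000000; V(3,3) = max -> 0.000000
  V(2,0) = exp(-r*dt) * [p*3.254036 + (1-p)*1.818741] = 2.558210; exercise = 2.470870; V(2,0) = max -> 2.558210
  V(2,1) = exp(-r*dt) * [p*1.818741 + (1-p)*0.583665] = 1.224570; exercise = 1.120000; V(2,1) = max -> 1.224570
  V(2,2) = exp(-r*dt) * [p*0.583665 + (1-p)*0.000000] = 0.304165; exercise = 0.000000; V(2,2) = max -> 0.304165
  V(1,0) = exp(-r*dt) * [p*2.558210 + (1-p)*1.224570] = 1.913843; exercise = 1.774968; V(1,0) = max -> 1.913843
  V(1,1) = exp(-r*dt) * [p*1.224570 + (1-p)*0.304165] = 0.782393; exercise = 0.503557; V(1,1) = max -> 0.782393
  V(0,0) = exp(-r*dt) * [p*1.913843 + (1-p)*0.782393] = 1.368366; exercise = 1.120000; V(0,0) = max -> 1.368366


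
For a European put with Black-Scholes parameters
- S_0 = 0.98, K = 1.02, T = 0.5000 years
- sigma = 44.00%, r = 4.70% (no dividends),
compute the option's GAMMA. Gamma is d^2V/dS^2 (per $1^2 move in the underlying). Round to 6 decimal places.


Answer: Gamma = 1.301560

Derivation:
d1 = 0.1025133372; d2 = -0.2086136465
phi(d1) = 0.3968515390; exp(-qT) = 1.0000000000; exp(-rT) = 0.9767739747
Gamma = exp(-qT) * phi(d1) / (S * sigma * sqrt(T)) = 1.0000000000 * 0.3968515390 / (0.9800 * 0.4400 * 0.7071067812) = 1.301560


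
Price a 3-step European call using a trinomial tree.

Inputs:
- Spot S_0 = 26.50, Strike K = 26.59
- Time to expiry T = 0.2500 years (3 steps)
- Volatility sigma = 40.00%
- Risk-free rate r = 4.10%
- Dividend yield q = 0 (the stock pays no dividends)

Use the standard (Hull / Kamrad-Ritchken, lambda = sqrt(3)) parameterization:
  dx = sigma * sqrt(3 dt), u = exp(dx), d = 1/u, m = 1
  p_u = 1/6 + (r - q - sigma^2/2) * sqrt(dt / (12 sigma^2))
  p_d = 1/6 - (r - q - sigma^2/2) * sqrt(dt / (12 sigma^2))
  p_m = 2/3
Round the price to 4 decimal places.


dt = T/N = 0.083333; dx = sigma*sqrt(3*dt) = 0.200000
u = exp(dx) = 1.221403; d = 1/u = 0.818731
p_u = 0.158542, p_m = 0.666667, p_d = 0.174792
Discount per step: exp(-r*dt) = 0.996589
Stock lattice S(k, j) with j the centered position index:
  k=0: S(0,+0) = 26.5000
  k=1: S(1,-1) = 21.6964; S(1,+0) = 26.5000; S(1,+1) = 32.3672
  k=2: S(2,-2) = 17.7635; S(2,-1) = 21.6964; S(2,+0) = 26.5000; S(2,+1) = 32.3672; S(2,+2) = 39.5334
  k=3: S(3,-3) = 14.5435; S(3,-2) = 17.7635; S(3,-1) = 21.6964; S(3,+0) = 26.5000; S(3,+1) = 32.3672; S(3,+2) = 39.5334; S(3,+3) = 48.2861
Terminal payoffs V(N, j) = max(S_T - K, 0):
  V(3,-3) = 0.000000; V(3,-2) = 0.000000; V(3,-1) = 0.000000; V(3,+0) = 0.000000; V(3,+1) = 5.777173; V(3,+2) = 12.943354; V(3,+3) = 21.696148
Backward induction: V(k, j) = exp(-r*dt) * [p_u * V(k+1, j+1) + p_m * V(k+1, j) + p_d * V(k+1, j-1)]
  V(2,-2) = exp(-r*dt) * [p_u*0.000000 + p_m*0.000000 + p_d*0.000000] = 0.000000
  V(2,-1) = exp(-r*dt) * [p_u*0.000000 + p_m*0.000000 + p_d*0.000000] = 0.000000
  V(2,+0) = exp(-r*dt) * [p_u*5.777173 + p_m*0.000000 + p_d*0.000000] = 0.912799
  V(2,+1) = exp(-r*dt) * [p_u*12.943354 + p_m*5.777173 + p_d*0.000000] = 5.883374
  V(2,+2) = exp(-r*dt) * [p_u*21.696148 + p_m*12.943354 + p_d*5.777173] = 13.033840
  V(1,-1) = exp(-r*dt) * [p_u*0.912799 + p_m*0.000000 + p_d*0.000000] = 0.144223
  V(1,+0) = exp(-r*dt) * [p_u*5.883374 + p_m*0.912799 + p_d*0.000000] = 1.536035
  V(1,+1) = exp(-r*dt) * [p_u*13.033840 + p_m*5.883374 + p_d*0.912799] = 6.127235
  V(0,+0) = exp(-r*dt) * [p_u*6.127235 + p_m*1.536035 + p_d*0.144223] = 2.013762

Answer: Price = V(0,0) = 2.0138


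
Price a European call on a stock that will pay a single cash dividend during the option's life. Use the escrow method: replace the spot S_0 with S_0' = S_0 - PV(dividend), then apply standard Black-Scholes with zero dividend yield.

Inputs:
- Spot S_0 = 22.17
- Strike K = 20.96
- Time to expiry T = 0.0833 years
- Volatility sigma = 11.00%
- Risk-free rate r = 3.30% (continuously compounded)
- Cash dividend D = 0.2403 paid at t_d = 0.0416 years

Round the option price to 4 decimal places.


Answer: Price = 1.0470

Derivation:
PV(D) = D * exp(-r * t_d) = 0.2403 * 0.99862814 = 0.23997034
S_0' = S_0 - PV(D) = 22.1700 - 0.23997034 = 21.93002966
d1 = (ln(S_0'/K) + (r + sigma^2/2)*T) / (sigma*sqrt(T)) = 1.52746796
d2 = d1 - sigma*sqrt(T) = 1.49572005
exp(-rT) = 0.99725487
N(d1) = 0.93667766; N(d2) = 0.93263669
C = S_0' * N(d1) - K * exp(-rT) * N(d2) = 21.93002966 * 0.93667766 - 20.9600 * 0.99725487 * 0.93263669 = 1.0470


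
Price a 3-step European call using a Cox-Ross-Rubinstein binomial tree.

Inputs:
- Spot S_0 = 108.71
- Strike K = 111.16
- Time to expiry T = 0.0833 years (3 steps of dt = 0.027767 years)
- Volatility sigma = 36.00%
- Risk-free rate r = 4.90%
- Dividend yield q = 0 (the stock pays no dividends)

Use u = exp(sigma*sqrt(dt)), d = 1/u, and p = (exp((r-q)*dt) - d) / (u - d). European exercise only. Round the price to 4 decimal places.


Answer: Price = V(0,0) = 3.8954

Derivation:
dt = T/N = 0.027767
u = exp(sigma*sqrt(dt)) = 1.061824; d = 1/u = 0.941776
p = (exp((r-q)*dt) - d) / (u - d) = 0.496349
Discount per step: exp(-r*dt) = 0.998640
Stock lattice S(k, i) with i counting down-moves:
  k=0: S(0,0) = 108.7100
  k=1: S(1,0) = 115.4309; S(1,1) = 102.3805
  k=2: S(2,0) = 122.5672; S(2,1) = 108.7100; S(2,2) = 96.4194
  k=3: S(3,0) = 130.1448; S(3,1) = 115.4309; S(3,2) = 102.3805; S(3,3) = 90.8055
Terminal payoffs V(N, i) = max(S_T - K, 0):
  V(3,0) = 18.984814; V(3,1) = 4.270866; V(3,2) = 0.000000; V(3,3) = 0.000000
Backward induction: V(k, i) = exp(-r*dt) * [p * V(k+1, i) + (1-p) * V(k+1, i+1)].
  V(2,0) = exp(-r*dt) * [p*18.984814 + (1-p)*4.270866] = 11.558379
  V(2,1) = exp(-r*dt) * [p*4.270866 + (1-p)*0.000000] = 2.116957
  V(2,2) = exp(-r*dt) * [p*0.000000 + (1-p)*0.000000] = 0.000000
  V(1,0) = exp(-r*dt) * [p*11.558379 + (1-p)*2.116957] = 6.793945
  V(1,1) = exp(-r*dt) * [p*2.116957 + (1-p)*0.000000] = 1.049320
  V(0,0) = exp(-r*dt) * [p*6.793945 + (1-p)*1.049320] = 3.895354


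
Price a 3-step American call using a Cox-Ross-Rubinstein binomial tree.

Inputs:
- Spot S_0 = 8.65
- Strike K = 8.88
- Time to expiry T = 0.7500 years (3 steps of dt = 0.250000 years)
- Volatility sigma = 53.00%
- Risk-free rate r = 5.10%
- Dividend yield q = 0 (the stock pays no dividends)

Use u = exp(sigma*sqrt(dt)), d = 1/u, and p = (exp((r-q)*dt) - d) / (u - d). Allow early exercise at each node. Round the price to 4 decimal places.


Answer: Price = V(0,0) = 1.7367

Derivation:
dt = T/N = 0.250000
u = exp(sigma*sqrt(dt)) = 1.303431; d = 1/u = 0.767206
p = (exp((r-q)*dt) - d) / (u - d) = 0.458065
Discount per step: exp(-r*dt) = 0.987331
Stock lattice S(k, i) with i counting down-moves:
  k=0: S(0,0) = 8.6500
  k=1: S(1,0) = 11.2747; S(1,1) = 6.6363
  k=2: S(2,0) = 14.6958; S(2,1) = 8.6500; S(2,2) = 5.0914
  k=3: S(3,0) = 19.1549; S(3,1) = 11.2747; S(3,2) = 6.6363; S(3,3) = 3.9062
Terminal payoffs V(N, i) = max(S_T - K, 0):
  V(3,0) = 10.274915; V(3,1) = 2.394678; V(3,2) = 0.000000; V(3,3) = 0.000000
Backward induction: V(k, i) = exp(-r*dt) * [p * V(k+1, i) + (1-p) * V(k+1, i+1)]; then take max(V_cont, immediate exercise) for American.
  V(2,0) = exp(-r*dt) * [p*10.274915 + (1-p)*2.394678] = 5.928266; exercise = 5.815764; V(2,0) = max -> 5.928266
  V(2,1) = exp(-r*dt) * [p*2.394678 + (1-p)*0.000000] = 1.083020; exercise = 0.000000; V(2,1) = max -> 1.083020
  V(2,2) = exp(-r*dt) * [p*0.000000 + (1-p)*0.000000] = 0.000000; exercise = 0.000000; V(2,2) = max -> 0.000000
  V(1,0) = exp(-r*dt) * [p*5.928266 + (1-p)*1.083020] = 3.260616; exercise = 2.394678; V(1,0) = max -> 3.260616
  V(1,1) = exp(-r*dt) * [p*1.083020 + (1-p)*0.000000] = 0.489808; exercise = 0.000000; V(1,1) = max -> 0.489808
  V(0,0) = exp(-r*dt) * [p*3.260616 + (1-p)*0.489808] = 1.736732; exercise = 0.000000; V(0,0) = max -> 1.736732
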